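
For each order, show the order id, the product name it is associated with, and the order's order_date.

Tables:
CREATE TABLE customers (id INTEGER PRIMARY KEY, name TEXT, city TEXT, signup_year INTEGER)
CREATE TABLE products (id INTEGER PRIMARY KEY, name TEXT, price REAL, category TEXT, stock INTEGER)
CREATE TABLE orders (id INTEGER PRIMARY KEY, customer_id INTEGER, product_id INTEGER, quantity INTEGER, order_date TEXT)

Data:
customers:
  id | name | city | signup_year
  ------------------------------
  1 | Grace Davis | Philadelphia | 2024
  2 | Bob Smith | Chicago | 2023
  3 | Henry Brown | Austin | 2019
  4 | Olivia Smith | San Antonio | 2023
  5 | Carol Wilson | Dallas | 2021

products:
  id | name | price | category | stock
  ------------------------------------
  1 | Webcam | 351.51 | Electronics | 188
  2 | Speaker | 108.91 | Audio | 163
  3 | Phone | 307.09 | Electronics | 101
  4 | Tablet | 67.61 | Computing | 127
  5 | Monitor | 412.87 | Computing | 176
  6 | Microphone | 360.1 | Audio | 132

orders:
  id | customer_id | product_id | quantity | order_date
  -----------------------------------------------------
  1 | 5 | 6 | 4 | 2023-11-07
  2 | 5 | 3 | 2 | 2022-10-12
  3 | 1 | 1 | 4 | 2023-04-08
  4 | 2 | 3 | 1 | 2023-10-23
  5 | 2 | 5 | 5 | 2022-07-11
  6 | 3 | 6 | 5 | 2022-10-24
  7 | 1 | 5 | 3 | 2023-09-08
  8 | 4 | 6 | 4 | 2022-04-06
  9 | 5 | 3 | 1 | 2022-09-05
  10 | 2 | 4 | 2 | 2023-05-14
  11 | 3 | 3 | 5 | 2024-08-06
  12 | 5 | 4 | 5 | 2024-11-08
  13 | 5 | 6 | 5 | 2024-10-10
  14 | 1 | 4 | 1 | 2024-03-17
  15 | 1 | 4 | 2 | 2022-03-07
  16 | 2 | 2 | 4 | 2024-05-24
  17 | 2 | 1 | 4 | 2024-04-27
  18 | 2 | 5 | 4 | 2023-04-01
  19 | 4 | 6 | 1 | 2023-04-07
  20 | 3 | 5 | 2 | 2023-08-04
SELECT c.id, p.name AS product, c.order_date FROM orders c JOIN products p ON c.product_id = p.id

Execution result:
id | product | order_date
1 | Microphone | 2023-11-07
2 | Phone | 2022-10-12
3 | Webcam | 2023-04-08
4 | Phone | 2023-10-23
5 | Monitor | 2022-07-11
6 | Microphone | 2022-10-24
7 | Monitor | 2023-09-08
8 | Microphone | 2022-04-06
9 | Phone | 2022-09-05
10 | Tablet | 2023-05-14
11 | Phone | 2024-08-06
12 | Tablet | 2024-11-08
13 | Microphone | 2024-10-10
14 | Tablet | 2024-03-17
15 | Tablet | 2022-03-07
16 | Speaker | 2024-05-24
17 | Webcam | 2024-04-27
18 | Monitor | 2023-04-01
19 | Microphone | 2023-04-07
20 | Monitor | 2023-08-04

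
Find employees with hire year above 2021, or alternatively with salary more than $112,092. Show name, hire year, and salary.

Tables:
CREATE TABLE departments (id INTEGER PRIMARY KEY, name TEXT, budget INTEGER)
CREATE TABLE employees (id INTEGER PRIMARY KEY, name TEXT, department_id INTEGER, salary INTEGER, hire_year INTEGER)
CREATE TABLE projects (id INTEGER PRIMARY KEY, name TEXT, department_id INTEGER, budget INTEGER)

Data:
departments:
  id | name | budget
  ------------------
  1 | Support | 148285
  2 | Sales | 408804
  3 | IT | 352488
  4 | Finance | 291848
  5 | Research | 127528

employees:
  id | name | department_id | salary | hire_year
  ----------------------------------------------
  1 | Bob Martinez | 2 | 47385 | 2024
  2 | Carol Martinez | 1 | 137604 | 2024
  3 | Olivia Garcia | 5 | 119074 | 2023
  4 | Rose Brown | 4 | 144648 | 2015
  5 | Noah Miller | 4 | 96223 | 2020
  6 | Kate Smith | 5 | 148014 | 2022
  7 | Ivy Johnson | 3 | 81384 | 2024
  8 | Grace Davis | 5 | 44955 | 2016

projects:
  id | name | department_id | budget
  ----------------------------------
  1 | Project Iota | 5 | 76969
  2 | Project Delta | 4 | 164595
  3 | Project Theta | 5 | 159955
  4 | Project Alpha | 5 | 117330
SELECT name, hire_year, salary FROM employees WHERE hire_year > 2021 OR salary > 112092

Execution result:
name | hire_year | salary
Bob Martinez | 2024 | 47385
Carol Martinez | 2024 | 137604
Olivia Garcia | 2023 | 119074
Rose Brown | 2015 | 144648
Kate Smith | 2022 | 148014
Ivy Johnson | 2024 | 81384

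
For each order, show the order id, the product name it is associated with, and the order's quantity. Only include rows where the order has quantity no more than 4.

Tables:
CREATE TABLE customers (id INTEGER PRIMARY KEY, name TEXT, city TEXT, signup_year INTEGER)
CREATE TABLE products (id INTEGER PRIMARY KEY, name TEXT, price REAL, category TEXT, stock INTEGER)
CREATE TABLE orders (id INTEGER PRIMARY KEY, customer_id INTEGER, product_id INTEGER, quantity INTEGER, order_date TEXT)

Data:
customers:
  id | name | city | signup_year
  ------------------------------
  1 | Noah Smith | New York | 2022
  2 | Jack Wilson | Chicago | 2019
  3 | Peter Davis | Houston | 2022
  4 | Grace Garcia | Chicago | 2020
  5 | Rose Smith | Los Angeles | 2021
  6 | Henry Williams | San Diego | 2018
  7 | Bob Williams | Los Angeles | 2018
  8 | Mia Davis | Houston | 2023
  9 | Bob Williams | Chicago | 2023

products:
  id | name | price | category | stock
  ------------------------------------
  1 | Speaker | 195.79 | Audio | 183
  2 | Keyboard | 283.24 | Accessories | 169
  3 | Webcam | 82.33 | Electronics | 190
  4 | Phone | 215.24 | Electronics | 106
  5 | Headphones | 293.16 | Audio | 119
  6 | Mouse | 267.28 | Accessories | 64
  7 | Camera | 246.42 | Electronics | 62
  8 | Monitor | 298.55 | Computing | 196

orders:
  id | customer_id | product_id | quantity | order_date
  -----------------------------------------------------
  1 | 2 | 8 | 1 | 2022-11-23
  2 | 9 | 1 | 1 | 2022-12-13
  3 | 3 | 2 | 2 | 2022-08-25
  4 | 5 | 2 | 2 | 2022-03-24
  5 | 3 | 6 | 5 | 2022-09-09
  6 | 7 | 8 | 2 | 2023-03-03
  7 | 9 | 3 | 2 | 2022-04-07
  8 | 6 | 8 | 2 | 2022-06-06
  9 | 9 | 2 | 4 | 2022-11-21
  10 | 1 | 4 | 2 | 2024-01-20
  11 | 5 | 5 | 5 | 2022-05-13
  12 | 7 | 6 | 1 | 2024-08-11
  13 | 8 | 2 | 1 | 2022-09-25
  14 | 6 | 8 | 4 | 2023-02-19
SELECT c.id, p.name AS product, c.quantity FROM orders c JOIN products p ON c.product_id = p.id WHERE c.quantity <= 4

Execution result:
id | product | quantity
1 | Monitor | 1
2 | Speaker | 1
3 | Keyboard | 2
4 | Keyboard | 2
6 | Monitor | 2
7 | Webcam | 2
8 | Monitor | 2
9 | Keyboard | 4
10 | Phone | 2
12 | Mouse | 1
13 | Keyboard | 1
14 | Monitor | 4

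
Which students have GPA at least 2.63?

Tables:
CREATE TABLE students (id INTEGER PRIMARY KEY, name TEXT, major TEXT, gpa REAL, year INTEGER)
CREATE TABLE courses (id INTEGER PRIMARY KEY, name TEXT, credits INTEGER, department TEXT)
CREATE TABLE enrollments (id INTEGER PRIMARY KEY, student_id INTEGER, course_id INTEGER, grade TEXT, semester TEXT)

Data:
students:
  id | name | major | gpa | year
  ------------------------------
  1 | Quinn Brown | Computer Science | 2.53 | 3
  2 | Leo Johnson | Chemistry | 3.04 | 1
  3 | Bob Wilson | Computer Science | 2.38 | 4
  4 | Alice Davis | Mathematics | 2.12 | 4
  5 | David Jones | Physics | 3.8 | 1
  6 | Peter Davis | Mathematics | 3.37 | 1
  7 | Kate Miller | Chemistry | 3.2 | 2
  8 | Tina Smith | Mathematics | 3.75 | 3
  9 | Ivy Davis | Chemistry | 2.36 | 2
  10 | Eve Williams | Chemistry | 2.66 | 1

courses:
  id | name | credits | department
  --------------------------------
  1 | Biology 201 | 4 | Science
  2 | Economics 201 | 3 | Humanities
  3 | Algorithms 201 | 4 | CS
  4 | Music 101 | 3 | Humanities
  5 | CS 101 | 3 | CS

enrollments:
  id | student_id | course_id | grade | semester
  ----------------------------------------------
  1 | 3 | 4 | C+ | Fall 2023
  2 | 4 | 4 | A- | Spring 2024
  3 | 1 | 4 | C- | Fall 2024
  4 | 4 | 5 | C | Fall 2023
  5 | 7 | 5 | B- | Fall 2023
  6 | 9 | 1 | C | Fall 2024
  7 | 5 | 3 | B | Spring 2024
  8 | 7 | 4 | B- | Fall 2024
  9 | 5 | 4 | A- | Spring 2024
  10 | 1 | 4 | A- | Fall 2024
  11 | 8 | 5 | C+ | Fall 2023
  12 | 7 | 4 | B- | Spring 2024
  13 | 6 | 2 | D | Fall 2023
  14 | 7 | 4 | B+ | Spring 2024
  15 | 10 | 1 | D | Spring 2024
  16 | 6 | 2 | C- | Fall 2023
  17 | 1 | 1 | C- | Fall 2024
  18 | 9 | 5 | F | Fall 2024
SELECT name, gpa FROM students WHERE gpa >= 2.63

Execution result:
name | gpa
Leo Johnson | 3.04
David Jones | 3.80
Peter Davis | 3.37
Kate Miller | 3.20
Tina Smith | 3.75
Eve Williams | 2.66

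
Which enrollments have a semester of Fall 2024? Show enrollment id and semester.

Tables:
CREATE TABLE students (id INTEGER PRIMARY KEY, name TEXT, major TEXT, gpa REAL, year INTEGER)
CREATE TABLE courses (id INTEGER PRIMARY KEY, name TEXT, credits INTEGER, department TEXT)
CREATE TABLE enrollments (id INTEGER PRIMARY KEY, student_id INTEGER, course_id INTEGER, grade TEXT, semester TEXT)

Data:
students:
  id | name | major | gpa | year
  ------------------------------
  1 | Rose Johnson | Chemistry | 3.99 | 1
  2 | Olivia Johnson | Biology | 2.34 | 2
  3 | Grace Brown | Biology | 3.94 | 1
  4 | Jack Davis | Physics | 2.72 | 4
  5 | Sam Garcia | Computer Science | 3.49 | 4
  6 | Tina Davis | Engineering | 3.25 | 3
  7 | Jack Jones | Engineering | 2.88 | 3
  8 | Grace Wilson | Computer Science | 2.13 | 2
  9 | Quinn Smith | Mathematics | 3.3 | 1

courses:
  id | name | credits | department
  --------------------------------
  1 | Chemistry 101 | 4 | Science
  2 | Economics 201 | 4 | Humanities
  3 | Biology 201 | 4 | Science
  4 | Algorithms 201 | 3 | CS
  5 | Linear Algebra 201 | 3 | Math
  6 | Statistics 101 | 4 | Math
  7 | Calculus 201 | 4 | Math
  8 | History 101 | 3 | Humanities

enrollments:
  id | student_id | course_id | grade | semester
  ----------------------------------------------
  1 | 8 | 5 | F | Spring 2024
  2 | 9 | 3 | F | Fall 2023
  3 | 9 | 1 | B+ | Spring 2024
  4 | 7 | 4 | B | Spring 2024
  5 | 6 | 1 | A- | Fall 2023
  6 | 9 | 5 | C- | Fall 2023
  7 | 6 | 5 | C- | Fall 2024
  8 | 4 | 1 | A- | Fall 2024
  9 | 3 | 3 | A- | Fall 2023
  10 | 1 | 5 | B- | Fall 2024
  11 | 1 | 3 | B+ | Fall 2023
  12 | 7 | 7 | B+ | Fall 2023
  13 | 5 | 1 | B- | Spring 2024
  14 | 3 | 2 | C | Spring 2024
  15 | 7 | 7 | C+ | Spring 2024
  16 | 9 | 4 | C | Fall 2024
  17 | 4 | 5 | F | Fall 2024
SELECT id, semester FROM enrollments WHERE semester = 'Fall 2024'

Execution result:
id | semester
7 | Fall 2024
8 | Fall 2024
10 | Fall 2024
16 | Fall 2024
17 | Fall 2024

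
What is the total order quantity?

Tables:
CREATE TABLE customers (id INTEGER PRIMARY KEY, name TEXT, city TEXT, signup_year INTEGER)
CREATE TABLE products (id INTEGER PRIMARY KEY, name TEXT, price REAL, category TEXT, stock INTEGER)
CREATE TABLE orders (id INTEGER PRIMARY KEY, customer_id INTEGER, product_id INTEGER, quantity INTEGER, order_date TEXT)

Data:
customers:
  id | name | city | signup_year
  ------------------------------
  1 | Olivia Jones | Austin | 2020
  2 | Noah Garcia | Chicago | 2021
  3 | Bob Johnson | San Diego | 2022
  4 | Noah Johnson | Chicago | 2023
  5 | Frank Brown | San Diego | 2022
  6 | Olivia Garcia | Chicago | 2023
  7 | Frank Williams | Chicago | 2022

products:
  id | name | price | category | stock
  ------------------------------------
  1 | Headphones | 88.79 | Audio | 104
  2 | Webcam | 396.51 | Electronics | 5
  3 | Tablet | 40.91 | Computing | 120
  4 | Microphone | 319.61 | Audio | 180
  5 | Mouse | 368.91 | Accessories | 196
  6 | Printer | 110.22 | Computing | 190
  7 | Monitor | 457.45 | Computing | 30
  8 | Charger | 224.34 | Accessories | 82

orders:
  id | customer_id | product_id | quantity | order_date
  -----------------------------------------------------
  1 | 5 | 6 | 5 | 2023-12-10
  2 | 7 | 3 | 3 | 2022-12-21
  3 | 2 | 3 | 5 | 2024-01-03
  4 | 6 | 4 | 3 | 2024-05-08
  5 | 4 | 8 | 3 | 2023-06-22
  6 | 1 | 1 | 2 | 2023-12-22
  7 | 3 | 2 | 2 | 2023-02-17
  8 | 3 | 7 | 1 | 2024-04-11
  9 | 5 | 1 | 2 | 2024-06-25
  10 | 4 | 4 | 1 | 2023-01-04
SELECT SUM(quantity) FROM orders

Execution result:
27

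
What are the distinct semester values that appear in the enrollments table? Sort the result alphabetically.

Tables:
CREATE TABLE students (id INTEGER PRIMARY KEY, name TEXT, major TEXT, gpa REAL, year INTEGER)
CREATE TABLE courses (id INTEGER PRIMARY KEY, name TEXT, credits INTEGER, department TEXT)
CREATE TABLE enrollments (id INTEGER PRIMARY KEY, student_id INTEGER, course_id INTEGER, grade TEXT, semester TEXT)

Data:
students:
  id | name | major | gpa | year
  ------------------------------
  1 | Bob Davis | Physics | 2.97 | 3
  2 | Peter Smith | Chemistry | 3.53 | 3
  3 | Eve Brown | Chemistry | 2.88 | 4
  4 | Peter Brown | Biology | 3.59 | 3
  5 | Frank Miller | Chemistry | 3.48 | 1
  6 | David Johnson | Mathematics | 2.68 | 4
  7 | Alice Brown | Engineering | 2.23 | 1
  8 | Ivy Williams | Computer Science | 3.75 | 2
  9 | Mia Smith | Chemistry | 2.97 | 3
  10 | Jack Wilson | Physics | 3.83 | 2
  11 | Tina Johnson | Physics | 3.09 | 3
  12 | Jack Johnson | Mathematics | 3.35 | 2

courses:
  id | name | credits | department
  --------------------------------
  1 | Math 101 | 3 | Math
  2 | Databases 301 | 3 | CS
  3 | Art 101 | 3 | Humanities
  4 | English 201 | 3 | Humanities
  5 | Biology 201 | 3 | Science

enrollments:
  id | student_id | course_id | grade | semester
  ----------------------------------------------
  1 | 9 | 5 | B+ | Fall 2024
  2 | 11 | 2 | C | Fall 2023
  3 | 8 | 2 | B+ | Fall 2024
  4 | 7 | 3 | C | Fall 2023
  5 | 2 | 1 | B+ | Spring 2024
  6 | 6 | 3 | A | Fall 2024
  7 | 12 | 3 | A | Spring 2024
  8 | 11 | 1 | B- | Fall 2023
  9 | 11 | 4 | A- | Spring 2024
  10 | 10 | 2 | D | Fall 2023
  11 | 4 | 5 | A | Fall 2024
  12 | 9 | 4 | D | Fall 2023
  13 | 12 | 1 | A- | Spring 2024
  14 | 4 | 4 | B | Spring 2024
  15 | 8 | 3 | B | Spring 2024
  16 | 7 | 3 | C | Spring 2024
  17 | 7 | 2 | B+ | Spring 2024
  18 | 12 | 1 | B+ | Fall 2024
SELECT DISTINCT semester FROM enrollments ORDER BY semester

Execution result:
semester
Fall 2023
Fall 2024
Spring 2024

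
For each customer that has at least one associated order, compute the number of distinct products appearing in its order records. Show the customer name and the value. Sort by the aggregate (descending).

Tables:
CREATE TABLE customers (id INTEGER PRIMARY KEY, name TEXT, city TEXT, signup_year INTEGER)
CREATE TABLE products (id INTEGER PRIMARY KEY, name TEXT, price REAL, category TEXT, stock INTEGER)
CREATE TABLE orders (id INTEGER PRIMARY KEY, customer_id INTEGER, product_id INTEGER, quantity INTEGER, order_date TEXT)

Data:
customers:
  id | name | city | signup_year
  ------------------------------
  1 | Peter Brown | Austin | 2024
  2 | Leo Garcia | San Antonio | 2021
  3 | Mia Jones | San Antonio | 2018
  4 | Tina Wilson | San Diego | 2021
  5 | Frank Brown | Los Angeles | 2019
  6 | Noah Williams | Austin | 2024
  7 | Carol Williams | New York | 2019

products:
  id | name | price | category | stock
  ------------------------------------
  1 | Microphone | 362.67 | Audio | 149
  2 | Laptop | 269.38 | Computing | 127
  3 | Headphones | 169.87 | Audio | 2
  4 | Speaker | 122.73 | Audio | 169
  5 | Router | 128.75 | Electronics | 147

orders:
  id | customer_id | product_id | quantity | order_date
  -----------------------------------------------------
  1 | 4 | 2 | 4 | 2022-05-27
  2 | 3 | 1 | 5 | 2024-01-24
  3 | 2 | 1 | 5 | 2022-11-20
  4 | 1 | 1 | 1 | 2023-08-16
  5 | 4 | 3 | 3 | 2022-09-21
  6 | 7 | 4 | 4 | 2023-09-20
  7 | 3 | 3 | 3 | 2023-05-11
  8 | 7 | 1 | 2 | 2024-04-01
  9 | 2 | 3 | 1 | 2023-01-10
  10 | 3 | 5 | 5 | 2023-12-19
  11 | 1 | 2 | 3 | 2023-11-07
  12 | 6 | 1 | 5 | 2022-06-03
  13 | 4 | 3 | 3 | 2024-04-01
SELECT p.name, COUNT(DISTINCT c.product_id) AS distinct_product_count FROM orders c JOIN customers p ON c.customer_id = p.id GROUP BY p.id, p.name ORDER BY distinct_product_count DESC

Execution result:
name | distinct_product_count
Mia Jones | 3
Peter Brown | 2
Leo Garcia | 2
Tina Wilson | 2
Carol Williams | 2
Noah Williams | 1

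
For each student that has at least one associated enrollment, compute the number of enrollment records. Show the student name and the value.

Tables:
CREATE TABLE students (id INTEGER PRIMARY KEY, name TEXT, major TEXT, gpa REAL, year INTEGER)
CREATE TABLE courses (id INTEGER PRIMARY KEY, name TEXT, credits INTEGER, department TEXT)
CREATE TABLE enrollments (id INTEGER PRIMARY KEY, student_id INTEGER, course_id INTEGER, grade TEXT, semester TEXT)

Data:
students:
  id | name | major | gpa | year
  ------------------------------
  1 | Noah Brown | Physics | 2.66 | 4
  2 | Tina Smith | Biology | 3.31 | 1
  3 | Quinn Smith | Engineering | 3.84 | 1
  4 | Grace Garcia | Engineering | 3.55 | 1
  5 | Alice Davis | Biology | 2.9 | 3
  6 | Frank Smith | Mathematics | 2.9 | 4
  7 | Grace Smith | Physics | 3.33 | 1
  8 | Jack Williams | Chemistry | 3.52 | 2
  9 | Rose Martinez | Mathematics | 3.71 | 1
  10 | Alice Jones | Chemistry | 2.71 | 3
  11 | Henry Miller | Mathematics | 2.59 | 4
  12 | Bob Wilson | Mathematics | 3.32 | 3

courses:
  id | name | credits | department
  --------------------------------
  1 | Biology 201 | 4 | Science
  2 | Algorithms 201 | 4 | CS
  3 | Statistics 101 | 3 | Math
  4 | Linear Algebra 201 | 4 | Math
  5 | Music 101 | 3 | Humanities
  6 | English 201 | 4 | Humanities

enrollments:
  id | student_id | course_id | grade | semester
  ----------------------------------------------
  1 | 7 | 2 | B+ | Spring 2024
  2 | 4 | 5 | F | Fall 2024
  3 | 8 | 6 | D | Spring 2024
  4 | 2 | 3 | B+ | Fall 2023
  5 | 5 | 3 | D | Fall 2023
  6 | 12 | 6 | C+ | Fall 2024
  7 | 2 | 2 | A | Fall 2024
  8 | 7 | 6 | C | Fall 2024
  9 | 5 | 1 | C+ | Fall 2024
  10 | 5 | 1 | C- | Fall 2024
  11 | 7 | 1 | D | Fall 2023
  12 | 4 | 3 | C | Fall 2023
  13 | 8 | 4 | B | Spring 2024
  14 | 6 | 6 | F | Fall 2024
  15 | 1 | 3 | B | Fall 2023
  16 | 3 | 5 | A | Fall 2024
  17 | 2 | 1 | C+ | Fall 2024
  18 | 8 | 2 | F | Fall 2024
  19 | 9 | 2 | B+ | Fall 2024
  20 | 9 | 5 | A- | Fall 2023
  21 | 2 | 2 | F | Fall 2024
SELECT p.name, COUNT(*) AS n FROM enrollments c JOIN students p ON c.student_id = p.id GROUP BY p.id, p.name

Execution result:
name | n
Noah Brown | 1
Tina Smith | 4
Quinn Smith | 1
Grace Garcia | 2
Alice Davis | 3
Frank Smith | 1
Grace Smith | 3
Jack Williams | 3
Rose Martinez | 2
Bob Wilson | 1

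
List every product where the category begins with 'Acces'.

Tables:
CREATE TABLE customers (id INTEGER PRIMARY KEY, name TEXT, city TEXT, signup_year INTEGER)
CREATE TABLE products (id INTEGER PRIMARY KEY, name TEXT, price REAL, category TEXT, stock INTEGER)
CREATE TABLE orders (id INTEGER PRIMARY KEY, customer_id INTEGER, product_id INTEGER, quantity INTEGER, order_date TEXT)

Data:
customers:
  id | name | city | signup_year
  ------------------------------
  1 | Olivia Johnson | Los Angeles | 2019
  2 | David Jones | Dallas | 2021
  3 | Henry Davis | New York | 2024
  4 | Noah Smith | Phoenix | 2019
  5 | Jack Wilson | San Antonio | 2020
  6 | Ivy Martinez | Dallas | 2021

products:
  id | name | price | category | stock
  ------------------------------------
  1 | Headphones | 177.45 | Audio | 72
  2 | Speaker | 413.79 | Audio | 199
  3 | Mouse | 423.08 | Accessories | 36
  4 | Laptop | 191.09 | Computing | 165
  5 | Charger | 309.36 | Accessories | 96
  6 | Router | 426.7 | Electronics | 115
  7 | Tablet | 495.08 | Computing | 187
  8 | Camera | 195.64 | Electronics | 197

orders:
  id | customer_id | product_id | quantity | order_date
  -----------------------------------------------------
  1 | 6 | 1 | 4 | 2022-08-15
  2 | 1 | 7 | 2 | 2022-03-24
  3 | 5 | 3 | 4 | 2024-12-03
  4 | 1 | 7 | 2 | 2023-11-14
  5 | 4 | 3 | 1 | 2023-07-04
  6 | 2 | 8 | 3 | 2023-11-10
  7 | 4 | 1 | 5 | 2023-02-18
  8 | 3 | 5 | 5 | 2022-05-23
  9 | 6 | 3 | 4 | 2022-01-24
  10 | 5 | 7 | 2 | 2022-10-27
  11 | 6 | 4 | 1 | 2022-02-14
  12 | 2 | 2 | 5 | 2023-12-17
SELECT name, category FROM products WHERE category LIKE 'Acces%'

Execution result:
name | category
Mouse | Accessories
Charger | Accessories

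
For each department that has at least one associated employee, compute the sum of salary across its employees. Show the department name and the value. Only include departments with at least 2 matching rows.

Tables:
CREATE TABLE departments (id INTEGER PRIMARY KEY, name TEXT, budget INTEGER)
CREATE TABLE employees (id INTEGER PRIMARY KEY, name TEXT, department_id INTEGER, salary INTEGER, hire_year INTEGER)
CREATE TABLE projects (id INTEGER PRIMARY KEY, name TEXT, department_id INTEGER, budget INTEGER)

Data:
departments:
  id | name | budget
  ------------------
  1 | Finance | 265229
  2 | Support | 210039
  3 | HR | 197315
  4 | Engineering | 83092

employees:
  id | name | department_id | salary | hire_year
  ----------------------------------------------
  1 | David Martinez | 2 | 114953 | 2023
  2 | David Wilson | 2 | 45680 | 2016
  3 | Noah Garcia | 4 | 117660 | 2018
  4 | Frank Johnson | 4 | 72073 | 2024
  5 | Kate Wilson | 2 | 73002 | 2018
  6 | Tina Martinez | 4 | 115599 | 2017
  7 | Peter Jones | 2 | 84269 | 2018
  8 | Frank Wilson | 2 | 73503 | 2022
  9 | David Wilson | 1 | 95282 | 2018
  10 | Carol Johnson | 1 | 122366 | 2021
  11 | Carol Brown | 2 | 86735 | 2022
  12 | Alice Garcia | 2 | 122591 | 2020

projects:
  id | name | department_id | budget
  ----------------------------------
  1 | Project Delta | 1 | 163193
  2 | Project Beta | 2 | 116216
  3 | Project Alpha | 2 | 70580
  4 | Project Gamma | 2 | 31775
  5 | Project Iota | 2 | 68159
SELECT p.name, SUM(c.salary) AS sum_salary FROM employees c JOIN departments p ON c.department_id = p.id GROUP BY p.id, p.name HAVING COUNT(*) >= 2

Execution result:
name | sum_salary
Finance | 217648
Support | 600733
Engineering | 305332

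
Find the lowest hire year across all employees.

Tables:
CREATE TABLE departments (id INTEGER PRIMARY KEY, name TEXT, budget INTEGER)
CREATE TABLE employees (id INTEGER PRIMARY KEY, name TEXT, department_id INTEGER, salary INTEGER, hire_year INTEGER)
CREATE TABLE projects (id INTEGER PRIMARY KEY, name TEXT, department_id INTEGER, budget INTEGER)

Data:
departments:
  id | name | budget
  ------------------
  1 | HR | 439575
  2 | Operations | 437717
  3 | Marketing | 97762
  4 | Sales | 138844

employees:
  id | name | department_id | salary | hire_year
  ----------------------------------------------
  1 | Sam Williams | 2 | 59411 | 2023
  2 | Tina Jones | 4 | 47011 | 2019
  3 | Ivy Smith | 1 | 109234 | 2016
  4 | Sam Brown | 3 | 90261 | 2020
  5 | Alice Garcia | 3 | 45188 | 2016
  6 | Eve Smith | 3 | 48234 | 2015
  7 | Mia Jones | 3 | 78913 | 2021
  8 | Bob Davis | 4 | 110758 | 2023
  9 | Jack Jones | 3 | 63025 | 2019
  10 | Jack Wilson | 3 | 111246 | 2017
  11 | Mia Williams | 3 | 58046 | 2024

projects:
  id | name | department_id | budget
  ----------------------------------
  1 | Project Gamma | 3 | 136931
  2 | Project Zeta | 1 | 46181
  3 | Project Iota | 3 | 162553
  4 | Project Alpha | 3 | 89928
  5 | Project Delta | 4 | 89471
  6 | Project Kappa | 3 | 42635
SELECT MIN(hire_year) FROM employees

Execution result:
2015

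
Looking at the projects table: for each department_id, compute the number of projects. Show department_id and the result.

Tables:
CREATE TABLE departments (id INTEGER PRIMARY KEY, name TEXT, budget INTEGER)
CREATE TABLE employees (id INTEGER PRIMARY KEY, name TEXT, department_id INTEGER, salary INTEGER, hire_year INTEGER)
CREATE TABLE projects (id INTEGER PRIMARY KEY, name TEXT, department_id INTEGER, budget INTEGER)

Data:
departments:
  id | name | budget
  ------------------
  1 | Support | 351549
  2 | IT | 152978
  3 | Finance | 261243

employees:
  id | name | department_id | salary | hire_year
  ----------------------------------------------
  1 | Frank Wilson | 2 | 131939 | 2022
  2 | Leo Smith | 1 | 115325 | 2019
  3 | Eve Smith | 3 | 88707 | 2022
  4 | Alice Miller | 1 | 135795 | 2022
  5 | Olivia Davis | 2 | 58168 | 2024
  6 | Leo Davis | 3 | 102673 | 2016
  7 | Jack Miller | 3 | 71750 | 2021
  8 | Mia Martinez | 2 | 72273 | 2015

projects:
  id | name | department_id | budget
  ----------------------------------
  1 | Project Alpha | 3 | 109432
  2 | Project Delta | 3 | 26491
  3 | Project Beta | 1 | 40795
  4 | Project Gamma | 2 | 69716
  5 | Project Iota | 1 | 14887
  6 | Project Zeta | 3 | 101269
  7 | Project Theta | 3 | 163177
SELECT department_id, COUNT(*) AS n FROM projects GROUP BY department_id

Execution result:
department_id | n
1 | 2
2 | 1
3 | 4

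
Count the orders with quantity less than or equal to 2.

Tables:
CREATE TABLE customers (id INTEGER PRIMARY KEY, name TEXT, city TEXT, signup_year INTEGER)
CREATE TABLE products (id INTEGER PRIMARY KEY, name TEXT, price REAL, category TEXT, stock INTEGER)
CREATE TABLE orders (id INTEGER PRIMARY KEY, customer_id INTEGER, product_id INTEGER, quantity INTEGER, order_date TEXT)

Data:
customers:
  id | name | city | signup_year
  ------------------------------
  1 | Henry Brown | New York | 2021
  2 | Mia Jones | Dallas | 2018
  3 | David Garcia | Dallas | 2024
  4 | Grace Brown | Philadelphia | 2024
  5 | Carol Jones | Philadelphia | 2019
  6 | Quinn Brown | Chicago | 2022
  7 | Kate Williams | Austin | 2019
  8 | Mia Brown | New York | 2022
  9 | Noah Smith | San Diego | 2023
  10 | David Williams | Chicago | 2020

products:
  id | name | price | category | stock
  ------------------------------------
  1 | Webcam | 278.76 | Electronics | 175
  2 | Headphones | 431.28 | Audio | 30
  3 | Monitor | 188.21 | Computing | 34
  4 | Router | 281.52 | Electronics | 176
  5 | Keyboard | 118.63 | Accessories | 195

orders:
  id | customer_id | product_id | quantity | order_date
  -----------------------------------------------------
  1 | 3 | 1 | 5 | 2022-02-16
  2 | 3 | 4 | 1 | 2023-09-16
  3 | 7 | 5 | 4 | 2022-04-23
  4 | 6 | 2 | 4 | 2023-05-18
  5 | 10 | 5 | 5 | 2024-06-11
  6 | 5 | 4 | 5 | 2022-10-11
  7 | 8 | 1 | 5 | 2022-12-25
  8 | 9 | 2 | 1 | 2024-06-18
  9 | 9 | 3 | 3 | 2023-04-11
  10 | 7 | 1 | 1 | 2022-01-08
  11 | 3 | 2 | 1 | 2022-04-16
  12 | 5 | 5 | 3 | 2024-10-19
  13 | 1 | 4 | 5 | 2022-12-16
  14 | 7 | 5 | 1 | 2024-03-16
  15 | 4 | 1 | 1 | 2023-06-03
SELECT COUNT(*) FROM orders WHERE quantity <= 2

Execution result:
6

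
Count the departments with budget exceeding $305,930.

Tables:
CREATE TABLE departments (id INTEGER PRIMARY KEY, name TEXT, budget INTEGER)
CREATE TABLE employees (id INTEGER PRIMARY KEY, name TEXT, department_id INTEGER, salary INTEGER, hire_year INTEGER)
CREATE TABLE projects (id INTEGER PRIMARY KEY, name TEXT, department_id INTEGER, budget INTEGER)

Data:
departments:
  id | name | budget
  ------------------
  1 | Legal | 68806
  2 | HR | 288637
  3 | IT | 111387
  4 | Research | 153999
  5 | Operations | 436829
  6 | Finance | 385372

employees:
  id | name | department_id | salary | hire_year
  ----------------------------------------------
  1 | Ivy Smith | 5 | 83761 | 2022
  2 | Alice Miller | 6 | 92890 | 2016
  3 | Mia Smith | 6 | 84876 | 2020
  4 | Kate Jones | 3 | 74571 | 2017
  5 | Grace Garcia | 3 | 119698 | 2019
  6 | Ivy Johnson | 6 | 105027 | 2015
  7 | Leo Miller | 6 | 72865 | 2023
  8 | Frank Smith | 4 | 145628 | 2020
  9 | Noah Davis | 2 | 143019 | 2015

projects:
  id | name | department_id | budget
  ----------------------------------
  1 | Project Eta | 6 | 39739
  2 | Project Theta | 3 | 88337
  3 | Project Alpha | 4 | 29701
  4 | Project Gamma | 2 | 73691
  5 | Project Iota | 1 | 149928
SELECT COUNT(*) FROM departments WHERE budget > 305930

Execution result:
2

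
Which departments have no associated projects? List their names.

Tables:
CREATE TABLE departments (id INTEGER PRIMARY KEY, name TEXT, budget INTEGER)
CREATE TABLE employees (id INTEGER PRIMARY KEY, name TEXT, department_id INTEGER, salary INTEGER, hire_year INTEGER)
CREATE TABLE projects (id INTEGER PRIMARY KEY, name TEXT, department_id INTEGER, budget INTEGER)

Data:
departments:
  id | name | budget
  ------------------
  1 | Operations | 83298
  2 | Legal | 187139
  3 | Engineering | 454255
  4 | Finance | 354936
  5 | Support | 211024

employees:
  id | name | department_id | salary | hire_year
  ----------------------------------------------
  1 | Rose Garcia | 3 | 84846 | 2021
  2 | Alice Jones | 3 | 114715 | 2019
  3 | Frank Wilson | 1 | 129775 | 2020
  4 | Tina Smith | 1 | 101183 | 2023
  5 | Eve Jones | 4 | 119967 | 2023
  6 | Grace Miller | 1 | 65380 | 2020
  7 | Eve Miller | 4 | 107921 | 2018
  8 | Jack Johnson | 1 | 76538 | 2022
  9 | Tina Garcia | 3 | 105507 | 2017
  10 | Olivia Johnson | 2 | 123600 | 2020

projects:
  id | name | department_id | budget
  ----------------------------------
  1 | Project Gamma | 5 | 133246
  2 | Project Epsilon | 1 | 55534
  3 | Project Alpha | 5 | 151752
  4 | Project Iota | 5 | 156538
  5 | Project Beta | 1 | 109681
SELECT p.name FROM departments p LEFT JOIN projects c ON c.department_id = p.id WHERE c.id IS NULL

Execution result:
name
Legal
Engineering
Finance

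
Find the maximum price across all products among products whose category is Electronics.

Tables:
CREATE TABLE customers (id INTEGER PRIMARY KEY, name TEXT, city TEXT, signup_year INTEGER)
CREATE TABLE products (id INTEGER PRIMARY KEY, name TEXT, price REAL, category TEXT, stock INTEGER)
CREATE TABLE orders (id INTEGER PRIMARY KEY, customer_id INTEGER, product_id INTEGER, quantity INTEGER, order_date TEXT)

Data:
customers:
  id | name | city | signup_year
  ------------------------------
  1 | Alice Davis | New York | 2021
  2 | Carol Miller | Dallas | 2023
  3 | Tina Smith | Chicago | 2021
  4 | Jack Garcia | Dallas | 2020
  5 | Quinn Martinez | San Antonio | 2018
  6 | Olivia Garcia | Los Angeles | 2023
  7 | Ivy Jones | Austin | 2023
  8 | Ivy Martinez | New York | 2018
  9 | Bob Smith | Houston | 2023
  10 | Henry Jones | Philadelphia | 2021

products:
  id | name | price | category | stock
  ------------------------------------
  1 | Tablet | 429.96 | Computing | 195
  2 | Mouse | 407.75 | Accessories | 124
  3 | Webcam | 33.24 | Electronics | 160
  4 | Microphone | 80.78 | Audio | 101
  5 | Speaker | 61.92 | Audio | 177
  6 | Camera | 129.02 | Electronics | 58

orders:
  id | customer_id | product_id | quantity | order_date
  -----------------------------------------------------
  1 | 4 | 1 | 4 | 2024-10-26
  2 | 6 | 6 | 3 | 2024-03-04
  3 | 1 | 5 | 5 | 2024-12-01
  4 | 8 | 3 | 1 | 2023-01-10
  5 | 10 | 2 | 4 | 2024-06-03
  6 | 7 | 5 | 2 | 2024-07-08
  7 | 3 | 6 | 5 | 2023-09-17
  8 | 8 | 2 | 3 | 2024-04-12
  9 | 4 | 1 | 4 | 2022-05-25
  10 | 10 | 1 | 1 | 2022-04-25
SELECT MAX(price) FROM products WHERE category = 'Electronics'

Execution result:
129.02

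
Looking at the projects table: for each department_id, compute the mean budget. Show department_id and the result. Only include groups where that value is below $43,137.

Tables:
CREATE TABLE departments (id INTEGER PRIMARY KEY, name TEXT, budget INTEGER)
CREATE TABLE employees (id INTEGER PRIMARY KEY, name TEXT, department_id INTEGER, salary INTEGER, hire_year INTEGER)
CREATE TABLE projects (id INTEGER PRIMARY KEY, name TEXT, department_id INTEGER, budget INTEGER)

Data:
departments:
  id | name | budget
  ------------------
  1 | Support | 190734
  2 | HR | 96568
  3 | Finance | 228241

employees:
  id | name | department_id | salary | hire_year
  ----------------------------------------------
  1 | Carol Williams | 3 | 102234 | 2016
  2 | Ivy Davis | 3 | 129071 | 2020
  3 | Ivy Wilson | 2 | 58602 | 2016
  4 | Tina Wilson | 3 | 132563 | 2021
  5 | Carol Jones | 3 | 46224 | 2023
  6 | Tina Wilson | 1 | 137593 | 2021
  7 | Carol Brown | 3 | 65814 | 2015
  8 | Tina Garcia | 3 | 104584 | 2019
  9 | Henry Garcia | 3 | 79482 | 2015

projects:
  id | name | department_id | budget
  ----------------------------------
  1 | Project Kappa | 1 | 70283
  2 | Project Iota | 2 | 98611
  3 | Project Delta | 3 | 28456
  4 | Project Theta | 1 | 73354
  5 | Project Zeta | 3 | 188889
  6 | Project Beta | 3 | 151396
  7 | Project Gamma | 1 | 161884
SELECT department_id, AVG(budget) AS avg_budget FROM projects GROUP BY department_id HAVING AVG(budget) < 43137

Execution result:
(no rows)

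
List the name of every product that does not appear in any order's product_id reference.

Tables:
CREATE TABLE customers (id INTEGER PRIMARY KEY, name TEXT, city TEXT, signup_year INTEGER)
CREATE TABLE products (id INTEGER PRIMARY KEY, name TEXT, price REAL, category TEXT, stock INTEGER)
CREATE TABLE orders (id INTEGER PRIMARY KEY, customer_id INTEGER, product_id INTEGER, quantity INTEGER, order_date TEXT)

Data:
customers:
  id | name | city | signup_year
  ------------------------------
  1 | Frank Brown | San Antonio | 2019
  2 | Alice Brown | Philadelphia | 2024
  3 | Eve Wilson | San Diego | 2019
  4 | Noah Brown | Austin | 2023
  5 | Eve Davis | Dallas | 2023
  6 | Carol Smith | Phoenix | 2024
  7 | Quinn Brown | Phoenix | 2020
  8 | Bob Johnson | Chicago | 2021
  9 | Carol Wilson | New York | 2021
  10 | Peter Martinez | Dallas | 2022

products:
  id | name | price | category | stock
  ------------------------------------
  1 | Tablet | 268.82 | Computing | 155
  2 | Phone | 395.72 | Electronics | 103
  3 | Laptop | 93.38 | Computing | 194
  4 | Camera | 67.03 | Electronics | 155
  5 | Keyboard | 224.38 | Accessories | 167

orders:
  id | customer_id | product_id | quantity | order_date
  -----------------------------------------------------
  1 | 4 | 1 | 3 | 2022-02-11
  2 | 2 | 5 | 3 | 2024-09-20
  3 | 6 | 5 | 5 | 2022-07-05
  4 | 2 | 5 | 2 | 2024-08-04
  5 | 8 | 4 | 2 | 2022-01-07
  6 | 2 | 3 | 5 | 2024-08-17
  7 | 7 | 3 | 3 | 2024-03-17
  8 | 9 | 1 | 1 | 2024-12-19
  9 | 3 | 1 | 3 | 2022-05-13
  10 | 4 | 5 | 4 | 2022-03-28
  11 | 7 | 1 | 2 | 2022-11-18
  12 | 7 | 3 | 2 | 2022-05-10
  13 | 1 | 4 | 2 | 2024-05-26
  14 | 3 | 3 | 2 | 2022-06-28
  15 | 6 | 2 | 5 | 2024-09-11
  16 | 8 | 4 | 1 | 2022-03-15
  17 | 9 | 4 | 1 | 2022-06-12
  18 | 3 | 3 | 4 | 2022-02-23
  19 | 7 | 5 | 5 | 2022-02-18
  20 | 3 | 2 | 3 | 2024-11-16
SELECT p.name FROM products p LEFT JOIN orders c ON c.product_id = p.id WHERE c.id IS NULL

Execution result:
(no rows)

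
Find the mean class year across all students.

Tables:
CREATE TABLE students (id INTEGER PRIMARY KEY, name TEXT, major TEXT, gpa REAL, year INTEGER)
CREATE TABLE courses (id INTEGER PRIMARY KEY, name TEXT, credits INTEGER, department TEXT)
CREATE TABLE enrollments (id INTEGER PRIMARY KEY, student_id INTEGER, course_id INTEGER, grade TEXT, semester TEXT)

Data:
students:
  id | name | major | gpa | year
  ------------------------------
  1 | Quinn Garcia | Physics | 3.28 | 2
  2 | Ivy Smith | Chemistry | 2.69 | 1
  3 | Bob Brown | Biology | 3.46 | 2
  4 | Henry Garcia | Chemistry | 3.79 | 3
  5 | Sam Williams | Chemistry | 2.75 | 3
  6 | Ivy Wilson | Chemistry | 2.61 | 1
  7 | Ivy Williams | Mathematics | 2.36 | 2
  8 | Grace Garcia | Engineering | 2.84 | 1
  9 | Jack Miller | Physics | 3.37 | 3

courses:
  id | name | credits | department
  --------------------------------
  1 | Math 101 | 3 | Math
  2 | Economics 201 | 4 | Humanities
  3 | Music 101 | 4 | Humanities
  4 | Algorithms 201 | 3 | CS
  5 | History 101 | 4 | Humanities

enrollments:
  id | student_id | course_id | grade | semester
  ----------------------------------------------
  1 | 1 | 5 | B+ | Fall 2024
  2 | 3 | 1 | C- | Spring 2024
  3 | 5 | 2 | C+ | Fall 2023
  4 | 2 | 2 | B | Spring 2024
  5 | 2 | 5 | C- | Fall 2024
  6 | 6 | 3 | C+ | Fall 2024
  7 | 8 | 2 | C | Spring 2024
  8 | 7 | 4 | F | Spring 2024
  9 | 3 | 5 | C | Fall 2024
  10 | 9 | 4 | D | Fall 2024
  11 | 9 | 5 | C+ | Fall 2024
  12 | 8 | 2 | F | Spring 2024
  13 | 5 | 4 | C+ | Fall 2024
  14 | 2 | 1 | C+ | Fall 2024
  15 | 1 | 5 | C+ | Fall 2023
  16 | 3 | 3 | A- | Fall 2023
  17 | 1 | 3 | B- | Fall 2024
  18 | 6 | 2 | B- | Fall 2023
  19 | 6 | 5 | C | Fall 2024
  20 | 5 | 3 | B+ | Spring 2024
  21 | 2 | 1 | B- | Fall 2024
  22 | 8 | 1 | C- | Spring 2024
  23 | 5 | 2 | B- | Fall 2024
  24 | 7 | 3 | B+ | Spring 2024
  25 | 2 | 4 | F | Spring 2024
SELECT AVG(year) FROM students

Execution result:
2.00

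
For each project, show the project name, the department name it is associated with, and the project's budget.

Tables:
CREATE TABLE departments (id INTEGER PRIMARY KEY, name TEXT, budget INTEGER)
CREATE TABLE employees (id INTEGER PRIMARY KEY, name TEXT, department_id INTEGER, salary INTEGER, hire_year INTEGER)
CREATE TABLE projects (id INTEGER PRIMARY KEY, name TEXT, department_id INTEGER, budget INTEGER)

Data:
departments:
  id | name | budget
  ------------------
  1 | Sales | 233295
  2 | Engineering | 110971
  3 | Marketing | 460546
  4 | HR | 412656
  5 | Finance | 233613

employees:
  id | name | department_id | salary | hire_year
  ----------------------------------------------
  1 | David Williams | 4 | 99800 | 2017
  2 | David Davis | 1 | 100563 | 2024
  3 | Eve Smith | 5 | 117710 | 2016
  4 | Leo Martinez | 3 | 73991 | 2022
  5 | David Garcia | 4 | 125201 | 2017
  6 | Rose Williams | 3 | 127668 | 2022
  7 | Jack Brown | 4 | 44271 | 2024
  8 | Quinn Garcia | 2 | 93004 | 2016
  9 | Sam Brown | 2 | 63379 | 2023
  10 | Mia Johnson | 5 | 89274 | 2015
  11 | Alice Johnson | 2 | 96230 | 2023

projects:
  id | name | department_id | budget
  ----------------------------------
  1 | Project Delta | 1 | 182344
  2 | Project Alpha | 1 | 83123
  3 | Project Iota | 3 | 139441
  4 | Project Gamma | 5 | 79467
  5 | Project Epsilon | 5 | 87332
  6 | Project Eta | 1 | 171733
SELECT c.name, p.name AS department, c.budget FROM projects c JOIN departments p ON c.department_id = p.id

Execution result:
name | department | budget
Project Delta | Sales | 182344
Project Alpha | Sales | 83123
Project Iota | Marketing | 139441
Project Gamma | Finance | 79467
Project Epsilon | Finance | 87332
Project Eta | Sales | 171733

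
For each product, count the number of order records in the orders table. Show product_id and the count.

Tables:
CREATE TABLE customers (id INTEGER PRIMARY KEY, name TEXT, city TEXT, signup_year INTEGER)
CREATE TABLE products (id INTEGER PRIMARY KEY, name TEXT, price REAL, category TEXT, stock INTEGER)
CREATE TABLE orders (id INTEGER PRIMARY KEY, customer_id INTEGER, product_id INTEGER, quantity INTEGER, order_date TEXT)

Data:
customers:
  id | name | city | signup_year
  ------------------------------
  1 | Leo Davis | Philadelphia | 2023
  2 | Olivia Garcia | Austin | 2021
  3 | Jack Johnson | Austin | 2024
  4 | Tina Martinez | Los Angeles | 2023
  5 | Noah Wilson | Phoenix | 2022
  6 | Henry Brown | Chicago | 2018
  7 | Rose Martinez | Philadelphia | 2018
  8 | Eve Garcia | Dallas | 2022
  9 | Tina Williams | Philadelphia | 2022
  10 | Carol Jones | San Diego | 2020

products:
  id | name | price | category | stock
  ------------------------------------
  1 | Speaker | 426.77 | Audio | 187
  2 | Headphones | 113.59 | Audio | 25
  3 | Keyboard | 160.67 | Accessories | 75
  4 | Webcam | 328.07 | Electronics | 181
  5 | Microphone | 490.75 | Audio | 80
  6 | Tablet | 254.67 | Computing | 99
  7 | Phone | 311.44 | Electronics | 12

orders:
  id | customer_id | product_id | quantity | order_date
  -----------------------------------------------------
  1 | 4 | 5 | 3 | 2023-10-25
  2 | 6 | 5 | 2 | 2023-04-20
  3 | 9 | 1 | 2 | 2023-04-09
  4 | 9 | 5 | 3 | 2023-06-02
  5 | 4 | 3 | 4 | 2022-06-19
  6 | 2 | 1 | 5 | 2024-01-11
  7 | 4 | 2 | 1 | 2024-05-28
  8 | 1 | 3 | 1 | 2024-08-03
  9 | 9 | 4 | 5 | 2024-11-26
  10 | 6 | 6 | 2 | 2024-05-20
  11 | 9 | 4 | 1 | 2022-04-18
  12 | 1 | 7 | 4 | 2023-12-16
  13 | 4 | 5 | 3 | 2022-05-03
SELECT product_id, COUNT(*) AS order_count FROM orders GROUP BY product_id

Execution result:
product_id | order_count
1 | 2
2 | 1
3 | 2
4 | 2
5 | 4
6 | 1
7 | 1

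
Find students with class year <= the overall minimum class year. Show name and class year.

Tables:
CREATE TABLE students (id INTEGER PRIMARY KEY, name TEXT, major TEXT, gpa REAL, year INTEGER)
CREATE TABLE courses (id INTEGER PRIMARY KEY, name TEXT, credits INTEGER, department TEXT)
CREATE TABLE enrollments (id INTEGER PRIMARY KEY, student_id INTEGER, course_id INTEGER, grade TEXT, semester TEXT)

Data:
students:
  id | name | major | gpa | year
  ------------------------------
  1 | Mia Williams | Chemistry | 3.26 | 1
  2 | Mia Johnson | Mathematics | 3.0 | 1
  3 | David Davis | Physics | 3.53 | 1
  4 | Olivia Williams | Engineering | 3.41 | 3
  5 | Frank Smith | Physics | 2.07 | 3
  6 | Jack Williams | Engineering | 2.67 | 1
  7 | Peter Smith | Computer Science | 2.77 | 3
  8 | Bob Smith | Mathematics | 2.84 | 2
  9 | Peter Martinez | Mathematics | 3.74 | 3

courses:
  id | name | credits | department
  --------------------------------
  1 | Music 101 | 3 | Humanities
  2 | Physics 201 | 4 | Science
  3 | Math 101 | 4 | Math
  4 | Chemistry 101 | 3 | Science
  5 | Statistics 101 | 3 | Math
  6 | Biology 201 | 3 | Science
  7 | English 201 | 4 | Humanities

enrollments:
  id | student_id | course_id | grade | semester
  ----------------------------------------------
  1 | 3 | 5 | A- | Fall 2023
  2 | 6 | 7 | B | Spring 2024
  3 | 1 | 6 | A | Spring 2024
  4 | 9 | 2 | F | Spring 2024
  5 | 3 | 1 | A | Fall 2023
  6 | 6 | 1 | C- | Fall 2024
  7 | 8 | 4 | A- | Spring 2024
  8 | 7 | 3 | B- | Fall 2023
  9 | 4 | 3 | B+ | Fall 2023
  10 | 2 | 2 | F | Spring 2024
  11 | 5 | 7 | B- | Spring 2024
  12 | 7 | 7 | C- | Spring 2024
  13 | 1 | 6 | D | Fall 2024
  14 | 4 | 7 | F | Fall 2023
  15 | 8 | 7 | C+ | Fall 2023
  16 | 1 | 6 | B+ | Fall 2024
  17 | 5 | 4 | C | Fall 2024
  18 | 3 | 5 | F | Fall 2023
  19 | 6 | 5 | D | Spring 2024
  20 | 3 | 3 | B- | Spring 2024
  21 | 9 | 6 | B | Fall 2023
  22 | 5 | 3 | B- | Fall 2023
SELECT name, year FROM students WHERE year <= (SELECT MIN(year) FROM students)

Execution result:
name | year
Mia Williams | 1
Mia Johnson | 1
David Davis | 1
Jack Williams | 1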